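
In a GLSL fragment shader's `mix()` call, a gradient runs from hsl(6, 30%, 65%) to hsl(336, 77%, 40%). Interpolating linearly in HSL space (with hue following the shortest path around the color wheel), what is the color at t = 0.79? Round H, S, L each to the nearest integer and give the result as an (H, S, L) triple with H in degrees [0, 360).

(342, 67, 45)

Hue: 336 − 6 = 330°, but |330| > 180 so the shorter arc goes the other way: Δh = 330 − 360 = -30°.
H = 6 + 0.79 × (-30) = -17.7 → -18 → -18 mod 360 = 342°
S = 30 + 0.79 × (77 − 30) = 67.13 → 67%
L = 65 + 0.79 × (40 − 65) = 45.25 → 45%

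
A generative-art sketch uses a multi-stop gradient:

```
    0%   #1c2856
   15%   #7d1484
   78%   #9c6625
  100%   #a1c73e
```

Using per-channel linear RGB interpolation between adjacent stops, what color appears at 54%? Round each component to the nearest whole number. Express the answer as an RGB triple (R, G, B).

(144, 71, 73)

54% lies between the 15% and 78% stops, so the local fraction is t = (54 − 15)/(78 − 15) = 39/63 ≈ 0.619.
#7d1484 → (125, 20, 132); #9c6625 → (156, 102, 37).
R = 125 + 0.619 × (156 − 125) = 144.189 → 144
G = 20 + 0.619 × (102 − 20) = 70.758 → 71
B = 132 + 0.619 × (37 − 132) = 73.195 → 73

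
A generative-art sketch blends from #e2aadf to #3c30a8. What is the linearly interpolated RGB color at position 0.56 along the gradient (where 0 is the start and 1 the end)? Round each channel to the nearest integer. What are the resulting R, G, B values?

#e2aadf → (226, 170, 223); #3c30a8 → (60, 48, 168).
R = 226 + 0.56 × (60 − 226) = 226 + 0.56 × -166 = 133.04 → 133
G = 170 + 0.56 × (48 − 170) = 170 + 0.56 × -122 = 101.68 → 102
B = 223 + 0.56 × (168 − 223) = 223 + 0.56 × -55 = 192.2 → 192

(133, 102, 192)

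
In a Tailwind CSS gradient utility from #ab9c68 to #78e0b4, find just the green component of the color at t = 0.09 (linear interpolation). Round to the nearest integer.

G₁ = 156 (from #ab9c68), G₂ = 224 (from #78e0b4).
G = 156 + 0.09 × (224 − 156) = 162.12 → 162

162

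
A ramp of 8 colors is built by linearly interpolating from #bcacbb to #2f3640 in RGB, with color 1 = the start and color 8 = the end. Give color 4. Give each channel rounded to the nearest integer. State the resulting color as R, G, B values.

With 8 swatches and endpoints inclusive, swatch 4 sits at t = (4 − 1)/(8 − 1) = 3/7 ≈ 0.4286.
#bcacbb → (188, 172, 187); #2f3640 → (47, 54, 64).
R = 188 + 0.4286 × (47 − 188) = 127.567 → 128
G = 172 + 0.4286 × (54 − 172) = 121.425 → 121
B = 187 + 0.4286 × (64 − 187) = 134.282 → 134

(128, 121, 134)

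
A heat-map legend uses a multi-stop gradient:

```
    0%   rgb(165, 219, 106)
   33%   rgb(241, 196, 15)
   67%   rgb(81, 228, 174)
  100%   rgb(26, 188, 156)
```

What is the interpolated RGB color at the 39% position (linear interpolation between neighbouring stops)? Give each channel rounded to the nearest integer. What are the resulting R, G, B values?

39% lies between the 33% and 67% stops, so the local fraction is t = (39 − 33)/(67 − 33) = 6/34 ≈ 0.1765.
R = 241 + 0.1765 × (81 − 241) = 212.76 → 213
G = 196 + 0.1765 × (228 − 196) = 201.648 → 202
B = 15 + 0.1765 × (174 − 15) = 43.063 → 43

(213, 202, 43)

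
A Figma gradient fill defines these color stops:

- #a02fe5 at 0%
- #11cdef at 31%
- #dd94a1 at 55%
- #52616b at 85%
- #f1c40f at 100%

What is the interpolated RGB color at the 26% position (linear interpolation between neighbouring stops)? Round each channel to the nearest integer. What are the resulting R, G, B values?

26% lies between the 0% and 31% stops, so the local fraction is t = (26 − 0)/(31 − 0) = 26/31 ≈ 0.8387.
#a02fe5 → (160, 47, 229); #11cdef → (17, 205, 239).
R = 160 + 0.8387 × (17 − 160) = 40.066 → 40
G = 47 + 0.8387 × (205 − 47) = 179.515 → 180
B = 229 + 0.8387 × (239 − 229) = 237.387 → 237

(40, 180, 237)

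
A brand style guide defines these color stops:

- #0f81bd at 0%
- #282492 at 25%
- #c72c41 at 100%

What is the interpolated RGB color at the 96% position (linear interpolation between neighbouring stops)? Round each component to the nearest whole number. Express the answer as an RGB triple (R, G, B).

96% lies between the 25% and 100% stops, so the local fraction is t = (96 − 25)/(100 − 25) = 71/75 ≈ 0.9467.
#282492 → (40, 36, 146); #c72c41 → (199, 44, 65).
R = 40 + 0.9467 × (199 − 40) = 190.525 → 191
G = 36 + 0.9467 × (44 − 36) = 43.574 → 44
B = 146 + 0.9467 × (65 − 146) = 69.317 → 69

(191, 44, 69)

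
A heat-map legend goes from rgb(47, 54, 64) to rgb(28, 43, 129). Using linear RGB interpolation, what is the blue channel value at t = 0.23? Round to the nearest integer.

79

B = 64 + 0.23 × (129 − 64) = 78.95 → 79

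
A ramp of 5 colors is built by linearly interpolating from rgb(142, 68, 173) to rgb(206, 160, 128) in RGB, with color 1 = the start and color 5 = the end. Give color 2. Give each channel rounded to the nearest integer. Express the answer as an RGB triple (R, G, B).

With 5 swatches and endpoints inclusive, swatch 2 sits at t = (2 − 1)/(5 − 1) = 1/4 ≈ 0.25.
R = 142 + 0.25 × (206 − 142) = 158 → 158
G = 68 + 0.25 × (160 − 68) = 91 → 91
B = 173 + 0.25 × (128 − 173) = 161.75 → 162

(158, 91, 162)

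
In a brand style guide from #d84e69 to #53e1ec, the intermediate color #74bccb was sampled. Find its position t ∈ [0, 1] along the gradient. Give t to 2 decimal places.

Invert the lerp on the G channel (largest span, 147): t = (188 − 78) / (225 − 78) = 110/147 = 0.7483.
Check on R: (116 − 216)/(83 − 216) = 0.7519 ✓

0.75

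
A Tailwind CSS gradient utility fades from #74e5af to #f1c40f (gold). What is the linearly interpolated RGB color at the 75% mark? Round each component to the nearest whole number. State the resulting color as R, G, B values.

#74e5af → (116, 229, 175); #f1c40f → (241, 196, 15).
75% corresponds to t = 0.75.
R = 116 + 0.75 × (241 − 116) = 116 + 0.75 × 125 = 209.75 → 210
G = 229 + 0.75 × (196 − 229) = 229 + 0.75 × -33 = 204.25 → 204
B = 175 + 0.75 × (15 − 175) = 175 + 0.75 × -160 = 55 → 55

(210, 204, 55)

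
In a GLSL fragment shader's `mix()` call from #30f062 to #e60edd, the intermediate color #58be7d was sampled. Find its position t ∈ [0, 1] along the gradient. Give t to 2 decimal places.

0.22

Invert the lerp on the G channel (largest span, 226): t = (190 − 240) / (14 − 240) = -50/-226 = 0.22124.
Check on R: (88 − 48)/(230 − 48) = 0.2198 ✓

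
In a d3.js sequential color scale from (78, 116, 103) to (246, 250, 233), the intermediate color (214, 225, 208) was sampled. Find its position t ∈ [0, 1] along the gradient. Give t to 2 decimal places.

0.81

Invert the lerp on the R channel (largest span, 168): t = (214 − 78) / (246 − 78) = 136/168 = 0.80952.
Check on G: (225 − 116)/(250 − 116) = 0.8134 ✓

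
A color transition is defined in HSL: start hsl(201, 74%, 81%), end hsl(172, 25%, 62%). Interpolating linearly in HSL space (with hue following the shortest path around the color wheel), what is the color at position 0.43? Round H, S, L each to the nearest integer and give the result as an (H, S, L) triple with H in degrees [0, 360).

Hue arc: Δh = 172 − 201 = -29° (|Δh| ≤ 180, already the shorter path).
H = 201 + 0.43 × (-29) = 188.53 → 189°
S = 74 + 0.43 × (25 − 74) = 52.93 → 53%
L = 81 + 0.43 × (62 − 81) = 72.83 → 73%

(189, 53, 73)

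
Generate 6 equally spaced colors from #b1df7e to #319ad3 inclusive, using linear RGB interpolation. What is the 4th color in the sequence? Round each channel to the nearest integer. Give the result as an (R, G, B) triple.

With 6 swatches and endpoints inclusive, swatch 4 sits at t = (4 − 1)/(6 − 1) = 3/5 ≈ 0.6.
#b1df7e → (177, 223, 126); #319ad3 → (49, 154, 211).
R = 177 + 0.6 × (49 − 177) = 100.2 → 100
G = 223 + 0.6 × (154 − 223) = 181.6 → 182
B = 126 + 0.6 × (211 − 126) = 177 → 177

(100, 182, 177)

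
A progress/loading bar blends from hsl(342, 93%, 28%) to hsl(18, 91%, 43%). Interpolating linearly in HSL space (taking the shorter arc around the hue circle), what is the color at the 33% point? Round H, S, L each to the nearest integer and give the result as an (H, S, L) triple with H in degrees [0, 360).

(354, 92, 33)

Hue: 18 − 342 = -324°, but |-324| > 180 so the shorter arc goes the other way: Δh = -324 + 360 = 36°.
H = 342 + 0.33 × (36) = 353.88 → 354°
S = 93 + 0.33 × (91 − 93) = 92.34 → 92%
L = 28 + 0.33 × (43 − 28) = 32.95 → 33%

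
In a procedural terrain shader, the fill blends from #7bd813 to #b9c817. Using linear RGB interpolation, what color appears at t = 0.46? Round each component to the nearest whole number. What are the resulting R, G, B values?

(152, 209, 21)

#7bd813 → (123, 216, 19); #b9c817 → (185, 200, 23).
R = 123 + 0.46 × (185 − 123) = 123 + 0.46 × 62 = 151.52 → 152
G = 216 + 0.46 × (200 − 216) = 216 + 0.46 × -16 = 208.64 → 209
B = 19 + 0.46 × (23 − 19) = 19 + 0.46 × 4 = 20.84 → 21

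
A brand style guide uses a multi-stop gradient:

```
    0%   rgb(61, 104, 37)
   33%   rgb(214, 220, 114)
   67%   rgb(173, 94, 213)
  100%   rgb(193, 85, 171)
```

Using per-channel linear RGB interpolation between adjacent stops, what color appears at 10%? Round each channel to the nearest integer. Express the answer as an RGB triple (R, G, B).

(107, 139, 60)

10% lies between the 0% and 33% stops, so the local fraction is t = (10 − 0)/(33 − 0) = 10/33 ≈ 0.303.
R = 61 + 0.303 × (214 − 61) = 107.359 → 107
G = 104 + 0.303 × (220 − 104) = 139.148 → 139
B = 37 + 0.303 × (114 − 37) = 60.331 → 60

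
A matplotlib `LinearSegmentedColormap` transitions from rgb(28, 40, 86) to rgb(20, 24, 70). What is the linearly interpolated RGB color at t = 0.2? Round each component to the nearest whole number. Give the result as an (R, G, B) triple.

R = 28 + 0.2 × (20 − 28) = 28 + 0.2 × -8 = 26.4 → 26
G = 40 + 0.2 × (24 − 40) = 40 + 0.2 × -16 = 36.8 → 37
B = 86 + 0.2 × (70 − 86) = 86 + 0.2 × -16 = 82.8 → 83

(26, 37, 83)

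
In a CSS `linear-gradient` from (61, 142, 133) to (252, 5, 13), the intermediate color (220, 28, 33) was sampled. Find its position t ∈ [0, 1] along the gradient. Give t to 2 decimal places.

Invert the lerp on the R channel (largest span, 191): t = (220 − 61) / (252 − 61) = 159/191 = 0.83246.
Check on G: (28 − 142)/(5 − 142) = 0.8321 ✓

0.83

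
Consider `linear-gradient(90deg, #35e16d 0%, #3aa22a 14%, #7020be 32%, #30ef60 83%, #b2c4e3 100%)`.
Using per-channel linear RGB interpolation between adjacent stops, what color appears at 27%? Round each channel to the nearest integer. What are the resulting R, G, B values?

(97, 68, 149)

27% lies between the 14% and 32% stops, so the local fraction is t = (27 − 14)/(32 − 14) = 13/18 ≈ 0.7222.
#3aa22a → (58, 162, 42); #7020be → (112, 32, 190).
R = 58 + 0.7222 × (112 − 58) = 96.999 → 97
G = 162 + 0.7222 × (32 − 162) = 68.114 → 68
B = 42 + 0.7222 × (190 − 42) = 148.886 → 149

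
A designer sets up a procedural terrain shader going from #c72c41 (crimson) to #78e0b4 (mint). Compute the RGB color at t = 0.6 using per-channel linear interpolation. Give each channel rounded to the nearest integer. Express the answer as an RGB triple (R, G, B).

#c72c41 → (199, 44, 65); #78e0b4 → (120, 224, 180).
R = 199 + 0.6 × (120 − 199) = 199 + 0.6 × -79 = 151.6 → 152
G = 44 + 0.6 × (224 − 44) = 44 + 0.6 × 180 = 152 → 152
B = 65 + 0.6 × (180 − 65) = 65 + 0.6 × 115 = 134 → 134

(152, 152, 134)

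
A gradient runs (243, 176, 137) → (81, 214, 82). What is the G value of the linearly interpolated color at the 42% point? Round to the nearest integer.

G = 176 + 0.42 × (214 − 176) = 191.96 → 192

192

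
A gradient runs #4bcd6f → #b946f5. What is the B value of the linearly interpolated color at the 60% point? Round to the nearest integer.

B₁ = 111 (from #4bcd6f), B₂ = 245 (from #b946f5).
B = 111 + 0.6 × (245 − 111) = 191.4 → 191

191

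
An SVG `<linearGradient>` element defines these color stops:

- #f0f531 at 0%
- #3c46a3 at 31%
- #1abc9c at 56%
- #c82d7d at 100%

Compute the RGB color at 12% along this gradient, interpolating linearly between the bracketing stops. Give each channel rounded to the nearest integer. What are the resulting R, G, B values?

(170, 177, 93)

12% lies between the 0% and 31% stops, so the local fraction is t = (12 − 0)/(31 − 0) = 12/31 ≈ 0.3871.
#f0f531 → (240, 245, 49); #3c46a3 → (60, 70, 163).
R = 240 + 0.3871 × (60 − 240) = 170.322 → 170
G = 245 + 0.3871 × (70 − 245) = 177.257 → 177
B = 49 + 0.3871 × (163 − 49) = 93.129 → 93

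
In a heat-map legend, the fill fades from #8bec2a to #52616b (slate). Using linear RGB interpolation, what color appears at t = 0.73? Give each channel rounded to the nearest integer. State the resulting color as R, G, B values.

#8bec2a → (139, 236, 42); #52616b → (82, 97, 107).
R = 139 + 0.73 × (82 − 139) = 139 + 0.73 × -57 = 97.39 → 97
G = 236 + 0.73 × (97 − 236) = 236 + 0.73 × -139 = 134.53 → 135
B = 42 + 0.73 × (107 − 42) = 42 + 0.73 × 65 = 89.45 → 89
So the blended color is (97, 135, 89), about #618759.

(97, 135, 89)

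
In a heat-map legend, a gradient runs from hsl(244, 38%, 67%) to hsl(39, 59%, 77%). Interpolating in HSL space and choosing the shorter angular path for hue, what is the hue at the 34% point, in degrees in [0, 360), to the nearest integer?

Hue: 39 − 244 = -205°, but |-205| > 180 so the shorter arc goes the other way: Δh = -205 + 360 = 155°.
H = 244 + 0.34 × (155) = 296.7 → 297°

297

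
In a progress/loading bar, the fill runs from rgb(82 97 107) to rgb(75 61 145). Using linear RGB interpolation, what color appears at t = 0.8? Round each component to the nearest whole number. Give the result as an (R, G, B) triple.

(76, 68, 137)

R = 82 + 0.8 × (75 − 82) = 82 + 0.8 × -7 = 76.4 → 76
G = 97 + 0.8 × (61 − 97) = 97 + 0.8 × -36 = 68.2 → 68
B = 107 + 0.8 × (145 − 107) = 107 + 0.8 × 38 = 137.4 → 137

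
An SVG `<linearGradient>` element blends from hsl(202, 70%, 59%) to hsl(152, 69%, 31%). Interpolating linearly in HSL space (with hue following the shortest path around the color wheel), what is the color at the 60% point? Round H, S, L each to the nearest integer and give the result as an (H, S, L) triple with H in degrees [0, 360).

Hue arc: Δh = 152 − 202 = -50° (|Δh| ≤ 180, already the shorter path).
H = 202 + 0.6 × (-50) = 172 → 172°
S = 70 + 0.6 × (69 − 70) = 69.4 → 69%
L = 59 + 0.6 × (31 − 59) = 42.2 → 42%

(172, 69, 42)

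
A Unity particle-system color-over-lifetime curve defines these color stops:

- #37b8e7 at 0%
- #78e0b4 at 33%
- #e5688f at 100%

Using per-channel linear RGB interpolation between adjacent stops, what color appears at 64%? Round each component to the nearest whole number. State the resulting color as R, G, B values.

(170, 168, 163)

64% lies between the 33% and 100% stops, so the local fraction is t = (64 − 33)/(100 − 33) = 31/67 ≈ 0.4627.
#78e0b4 → (120, 224, 180); #e5688f → (229, 104, 143).
R = 120 + 0.4627 × (229 − 120) = 170.434 → 170
G = 224 + 0.4627 × (104 − 224) = 168.476 → 168
B = 180 + 0.4627 × (143 − 180) = 162.88 → 163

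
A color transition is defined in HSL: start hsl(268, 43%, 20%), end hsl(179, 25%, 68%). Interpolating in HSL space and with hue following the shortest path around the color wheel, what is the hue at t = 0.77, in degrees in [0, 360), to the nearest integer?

Hue arc: Δh = 179 − 268 = -89° (|Δh| ≤ 180, already the shorter path).
H = 268 + 0.77 × (-89) = 199.47 → 199°

199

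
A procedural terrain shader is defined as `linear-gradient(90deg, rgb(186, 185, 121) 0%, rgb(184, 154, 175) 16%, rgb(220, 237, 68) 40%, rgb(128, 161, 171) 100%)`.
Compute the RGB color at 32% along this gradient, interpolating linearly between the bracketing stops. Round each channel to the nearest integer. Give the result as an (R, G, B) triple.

32% lies between the 16% and 40% stops, so the local fraction is t = (32 − 16)/(40 − 16) = 16/24 ≈ 0.6667.
R = 184 + 0.6667 × (220 − 184) = 208.001 → 208
G = 154 + 0.6667 × (237 − 154) = 209.336 → 209
B = 175 + 0.6667 × (68 − 175) = 103.663 → 104

(208, 209, 104)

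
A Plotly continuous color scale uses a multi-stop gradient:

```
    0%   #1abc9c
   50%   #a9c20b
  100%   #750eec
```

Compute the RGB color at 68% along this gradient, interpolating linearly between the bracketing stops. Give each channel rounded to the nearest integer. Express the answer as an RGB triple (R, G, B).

(150, 129, 92)

68% lies between the 50% and 100% stops, so the local fraction is t = (68 − 50)/(100 − 50) = 18/50 ≈ 0.36.
#a9c20b → (169, 194, 11); #750eec → (117, 14, 236).
R = 169 + 0.36 × (117 − 169) = 150.28 → 150
G = 194 + 0.36 × (14 − 194) = 129.2 → 129
B = 11 + 0.36 × (236 − 11) = 92 → 92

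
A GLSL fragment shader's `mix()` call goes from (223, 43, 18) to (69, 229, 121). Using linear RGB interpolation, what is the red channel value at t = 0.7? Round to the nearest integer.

115

R = 223 + 0.7 × (69 − 223) = 115.2 → 115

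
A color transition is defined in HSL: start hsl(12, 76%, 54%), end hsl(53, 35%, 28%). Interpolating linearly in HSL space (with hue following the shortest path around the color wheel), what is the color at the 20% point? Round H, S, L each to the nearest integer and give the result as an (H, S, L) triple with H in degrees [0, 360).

(20, 68, 49)

Hue arc: Δh = 53 − 12 = 41° (|Δh| ≤ 180, already the shorter path).
H = 12 + 0.2 × (41) = 20.2 → 20°
S = 76 + 0.2 × (35 − 76) = 67.8 → 68%
L = 54 + 0.2 × (28 − 54) = 48.8 → 49%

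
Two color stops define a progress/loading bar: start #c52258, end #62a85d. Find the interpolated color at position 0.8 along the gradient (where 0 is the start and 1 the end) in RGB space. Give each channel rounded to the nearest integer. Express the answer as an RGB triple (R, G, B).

(118, 141, 92)

#c52258 → (197, 34, 88); #62a85d → (98, 168, 93).
R = 197 + 0.8 × (98 − 197) = 197 + 0.8 × -99 = 117.8 → 118
G = 34 + 0.8 × (168 − 34) = 34 + 0.8 × 134 = 141.2 → 141
B = 88 + 0.8 × (93 − 88) = 88 + 0.8 × 5 = 92 → 92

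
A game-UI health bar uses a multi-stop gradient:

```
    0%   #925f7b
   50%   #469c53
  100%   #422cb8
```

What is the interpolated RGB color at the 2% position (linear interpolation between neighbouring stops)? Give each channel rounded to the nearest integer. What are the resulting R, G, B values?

(143, 97, 121)

2% lies between the 0% and 50% stops, so the local fraction is t = (2 − 0)/(50 − 0) = 2/50 ≈ 0.04.
#925f7b → (146, 95, 123); #469c53 → (70, 156, 83).
R = 146 + 0.04 × (70 − 146) = 142.96 → 143
G = 95 + 0.04 × (156 − 95) = 97.44 → 97
B = 123 + 0.04 × (83 − 123) = 121.4 → 121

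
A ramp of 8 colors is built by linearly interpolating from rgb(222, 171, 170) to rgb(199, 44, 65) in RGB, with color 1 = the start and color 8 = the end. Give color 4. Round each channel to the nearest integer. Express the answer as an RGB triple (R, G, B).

With 8 swatches and endpoints inclusive, swatch 4 sits at t = (4 − 1)/(8 − 1) = 3/7 ≈ 0.4286.
R = 222 + 0.4286 × (199 − 222) = 212.142 → 212
G = 171 + 0.4286 × (44 − 171) = 116.568 → 117
B = 170 + 0.4286 × (65 − 170) = 124.997 → 125

(212, 117, 125)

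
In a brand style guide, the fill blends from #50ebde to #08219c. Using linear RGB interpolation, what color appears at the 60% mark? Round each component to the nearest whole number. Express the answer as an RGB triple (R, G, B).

(37, 114, 182)

#50ebde → (80, 235, 222); #08219c → (8, 33, 156).
60% corresponds to t = 0.6.
R = 80 + 0.6 × (8 − 80) = 80 + 0.6 × -72 = 36.8 → 37
G = 235 + 0.6 × (33 − 235) = 235 + 0.6 × -202 = 113.8 → 114
B = 222 + 0.6 × (156 − 222) = 222 + 0.6 × -66 = 182.4 → 182
So the blended color is (37, 114, 182), about #2572b6.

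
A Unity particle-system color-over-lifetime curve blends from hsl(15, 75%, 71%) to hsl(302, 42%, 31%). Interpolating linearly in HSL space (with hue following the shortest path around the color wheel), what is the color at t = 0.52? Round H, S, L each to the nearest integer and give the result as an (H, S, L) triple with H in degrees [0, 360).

Hue: 302 − 15 = 287°, but |287| > 180 so the shorter arc goes the other way: Δh = 287 − 360 = -73°.
H = 15 + 0.52 × (-73) = -22.96 → -23 → -23 mod 360 = 337°
S = 75 + 0.52 × (42 − 75) = 57.84 → 58%
L = 71 + 0.52 × (31 − 71) = 50.2 → 50%

(337, 58, 50)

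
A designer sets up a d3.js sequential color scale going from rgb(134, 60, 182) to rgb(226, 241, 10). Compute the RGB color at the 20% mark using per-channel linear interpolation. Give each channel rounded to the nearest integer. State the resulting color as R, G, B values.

20% corresponds to t = 0.2.
R = 134 + 0.2 × (226 − 134) = 134 + 0.2 × 92 = 152.4 → 152
G = 60 + 0.2 × (241 − 60) = 60 + 0.2 × 181 = 96.2 → 96
B = 182 + 0.2 × (10 − 182) = 182 + 0.2 × -172 = 147.6 → 148

(152, 96, 148)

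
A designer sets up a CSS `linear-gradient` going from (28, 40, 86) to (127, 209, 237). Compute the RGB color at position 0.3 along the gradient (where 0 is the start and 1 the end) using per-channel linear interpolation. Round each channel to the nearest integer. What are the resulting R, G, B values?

R = 28 + 0.3 × (127 − 28) = 28 + 0.3 × 99 = 57.7 → 58
G = 40 + 0.3 × (209 − 40) = 40 + 0.3 × 169 = 90.7 → 91
B = 86 + 0.3 × (237 − 86) = 86 + 0.3 × 151 = 131.3 → 131

(58, 91, 131)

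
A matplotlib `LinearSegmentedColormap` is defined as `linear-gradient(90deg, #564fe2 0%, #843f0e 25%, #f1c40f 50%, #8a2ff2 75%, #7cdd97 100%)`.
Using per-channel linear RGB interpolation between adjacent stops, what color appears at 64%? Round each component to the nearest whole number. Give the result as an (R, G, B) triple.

(183, 113, 142)

64% lies between the 50% and 75% stops, so the local fraction is t = (64 − 50)/(75 − 50) = 14/25 ≈ 0.56.
#f1c40f → (241, 196, 15); #8a2ff2 → (138, 47, 242).
R = 241 + 0.56 × (138 − 241) = 183.32 → 183
G = 196 + 0.56 × (47 − 196) = 112.56 → 113
B = 15 + 0.56 × (242 − 15) = 142.12 → 142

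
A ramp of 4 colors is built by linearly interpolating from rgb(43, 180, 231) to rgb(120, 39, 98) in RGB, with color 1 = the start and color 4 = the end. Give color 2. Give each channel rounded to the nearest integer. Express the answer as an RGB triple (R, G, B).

With 4 swatches and endpoints inclusive, swatch 2 sits at t = (2 − 1)/(4 − 1) = 1/3 ≈ 0.3333.
R = 43 + 0.3333 × (120 − 43) = 68.664 → 69
G = 180 + 0.3333 × (39 − 180) = 133.005 → 133
B = 231 + 0.3333 × (98 − 231) = 186.671 → 187

(69, 133, 187)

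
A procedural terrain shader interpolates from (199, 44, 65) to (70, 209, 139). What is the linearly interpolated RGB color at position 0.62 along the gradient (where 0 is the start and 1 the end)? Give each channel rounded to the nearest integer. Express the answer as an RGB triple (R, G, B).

R = 199 + 0.62 × (70 − 199) = 199 + 0.62 × -129 = 119.02 → 119
G = 44 + 0.62 × (209 − 44) = 44 + 0.62 × 165 = 146.3 → 146
B = 65 + 0.62 × (139 − 65) = 65 + 0.62 × 74 = 110.88 → 111
So the blended color is (119, 146, 111), about #77926f.

(119, 146, 111)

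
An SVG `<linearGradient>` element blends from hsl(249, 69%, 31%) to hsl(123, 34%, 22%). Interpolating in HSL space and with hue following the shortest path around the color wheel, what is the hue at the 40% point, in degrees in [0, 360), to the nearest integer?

Hue arc: Δh = 123 − 249 = -126° (|Δh| ≤ 180, already the shorter path).
H = 249 + 0.4 × (-126) = 198.6 → 199°

199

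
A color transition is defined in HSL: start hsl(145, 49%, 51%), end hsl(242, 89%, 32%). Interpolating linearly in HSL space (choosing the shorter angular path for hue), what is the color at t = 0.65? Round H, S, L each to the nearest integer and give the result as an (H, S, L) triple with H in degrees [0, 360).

Hue arc: Δh = 242 − 145 = 97° (|Δh| ≤ 180, already the shorter path).
H = 145 + 0.65 × (97) = 208.05 → 208°
S = 49 + 0.65 × (89 − 49) = 75 → 75%
L = 51 + 0.65 × (32 − 51) = 38.65 → 39%

(208, 75, 39)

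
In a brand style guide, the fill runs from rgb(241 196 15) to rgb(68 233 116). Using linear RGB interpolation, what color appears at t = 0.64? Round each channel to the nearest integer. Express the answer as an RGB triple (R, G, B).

R = 241 + 0.64 × (68 − 241) = 241 + 0.64 × -173 = 130.28 → 130
G = 196 + 0.64 × (233 − 196) = 196 + 0.64 × 37 = 219.68 → 220
B = 15 + 0.64 × (116 − 15) = 15 + 0.64 × 101 = 79.64 → 80

(130, 220, 80)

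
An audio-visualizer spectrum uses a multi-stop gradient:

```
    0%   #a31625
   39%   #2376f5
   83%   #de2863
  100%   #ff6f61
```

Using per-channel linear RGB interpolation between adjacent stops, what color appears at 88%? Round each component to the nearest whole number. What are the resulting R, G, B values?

(232, 61, 98)

88% lies between the 83% and 100% stops, so the local fraction is t = (88 − 83)/(100 − 83) = 5/17 ≈ 0.2941.
#de2863 → (222, 40, 99); #ff6f61 → (255, 111, 97).
R = 222 + 0.2941 × (255 − 222) = 231.705 → 232
G = 40 + 0.2941 × (111 − 40) = 60.881 → 61
B = 99 + 0.2941 × (97 − 99) = 98.412 → 98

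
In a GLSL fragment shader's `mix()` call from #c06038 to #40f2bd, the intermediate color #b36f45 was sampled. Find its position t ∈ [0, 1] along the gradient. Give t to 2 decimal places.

0.10

Invert the lerp on the G channel (largest span, 146): t = (111 − 96) / (242 − 96) = 15/146 = 0.10274.
Check on R: (179 − 192)/(64 − 192) = 0.1016 ✓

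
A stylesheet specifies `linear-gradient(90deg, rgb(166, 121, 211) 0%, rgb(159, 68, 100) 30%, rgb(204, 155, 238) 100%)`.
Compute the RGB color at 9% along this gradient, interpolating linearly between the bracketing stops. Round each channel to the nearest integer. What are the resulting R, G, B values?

9% lies between the 0% and 30% stops, so the local fraction is t = (9 − 0)/(30 − 0) = 9/30 ≈ 0.3.
R = 166 + 0.3 × (159 − 166) = 163.9 → 164
G = 121 + 0.3 × (68 − 121) = 105.1 → 105
B = 211 + 0.3 × (100 − 211) = 177.7 → 178

(164, 105, 178)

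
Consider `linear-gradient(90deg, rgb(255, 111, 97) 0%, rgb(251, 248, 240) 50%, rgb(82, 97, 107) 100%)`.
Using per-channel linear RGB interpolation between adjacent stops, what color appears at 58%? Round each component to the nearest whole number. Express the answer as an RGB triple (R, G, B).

(224, 224, 219)

58% lies between the 50% and 100% stops, so the local fraction is t = (58 − 50)/(100 − 50) = 8/50 ≈ 0.16.
R = 251 + 0.16 × (82 − 251) = 223.96 → 224
G = 248 + 0.16 × (97 − 248) = 223.84 → 224
B = 240 + 0.16 × (107 − 240) = 218.72 → 219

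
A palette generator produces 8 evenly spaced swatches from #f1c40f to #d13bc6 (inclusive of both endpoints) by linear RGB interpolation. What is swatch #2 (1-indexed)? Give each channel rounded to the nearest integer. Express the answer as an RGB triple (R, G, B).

With 8 swatches and endpoints inclusive, swatch 2 sits at t = (2 − 1)/(8 − 1) = 1/7 ≈ 0.1429.
#f1c40f → (241, 196, 15); #d13bc6 → (209, 59, 198).
R = 241 + 0.1429 × (209 − 241) = 236.427 → 236
G = 196 + 0.1429 × (59 − 196) = 176.423 → 176
B = 15 + 0.1429 × (198 − 15) = 41.151 → 41

(236, 176, 41)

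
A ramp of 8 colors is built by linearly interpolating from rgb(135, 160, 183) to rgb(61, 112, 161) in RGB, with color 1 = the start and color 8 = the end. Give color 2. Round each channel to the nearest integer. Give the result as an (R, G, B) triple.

(124, 153, 180)

With 8 swatches and endpoints inclusive, swatch 2 sits at t = (2 − 1)/(8 − 1) = 1/7 ≈ 0.1429.
R = 135 + 0.1429 × (61 − 135) = 124.425 → 124
G = 160 + 0.1429 × (112 − 160) = 153.141 → 153
B = 183 + 0.1429 × (161 − 183) = 179.856 → 180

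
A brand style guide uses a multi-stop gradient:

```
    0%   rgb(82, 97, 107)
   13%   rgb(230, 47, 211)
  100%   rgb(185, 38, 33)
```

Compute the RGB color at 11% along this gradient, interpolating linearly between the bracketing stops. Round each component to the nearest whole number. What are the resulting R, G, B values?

11% lies between the 0% and 13% stops, so the local fraction is t = (11 − 0)/(13 − 0) = 11/13 ≈ 0.8462.
R = 82 + 0.8462 × (230 − 82) = 207.238 → 207
G = 97 + 0.8462 × (47 − 97) = 54.69 → 55
B = 107 + 0.8462 × (211 − 107) = 195.005 → 195

(207, 55, 195)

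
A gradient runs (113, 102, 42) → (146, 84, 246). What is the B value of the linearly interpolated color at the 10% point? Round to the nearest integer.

62

B = 42 + 0.1 × (246 − 42) = 62.4 → 62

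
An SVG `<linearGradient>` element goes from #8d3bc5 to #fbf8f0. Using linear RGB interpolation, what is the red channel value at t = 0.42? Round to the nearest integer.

187

R₁ = 141 (from #8d3bc5), R₂ = 251 (from #fbf8f0).
R = 141 + 0.42 × (251 − 141) = 187.2 → 187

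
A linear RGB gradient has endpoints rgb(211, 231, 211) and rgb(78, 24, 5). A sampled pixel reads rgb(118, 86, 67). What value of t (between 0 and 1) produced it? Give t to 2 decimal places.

Invert the lerp on the G channel (largest span, 207): t = (86 − 231) / (24 − 231) = -145/-207 = 0.70048.
Check on R: (118 − 211)/(78 − 211) = 0.6992 ✓

0.70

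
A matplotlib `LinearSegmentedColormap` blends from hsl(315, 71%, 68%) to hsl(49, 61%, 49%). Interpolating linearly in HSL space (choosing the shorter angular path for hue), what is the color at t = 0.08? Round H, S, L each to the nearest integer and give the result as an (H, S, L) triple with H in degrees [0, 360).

(323, 70, 66)

Hue: 49 − 315 = -266°, but |-266| > 180 so the shorter arc goes the other way: Δh = -266 + 360 = 94°.
H = 315 + 0.08 × (94) = 322.52 → 323°
S = 71 + 0.08 × (61 − 71) = 70.2 → 70%
L = 68 + 0.08 × (49 − 68) = 66.48 → 66%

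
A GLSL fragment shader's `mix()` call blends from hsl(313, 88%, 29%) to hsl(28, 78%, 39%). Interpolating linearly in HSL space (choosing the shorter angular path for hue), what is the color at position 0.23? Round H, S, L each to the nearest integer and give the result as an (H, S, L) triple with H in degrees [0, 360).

Hue: 28 − 313 = -285°, but |-285| > 180 so the shorter arc goes the other way: Δh = -285 + 360 = 75°.
H = 313 + 0.23 × (75) = 330.25 → 330°
S = 88 + 0.23 × (78 − 88) = 85.7 → 86%
L = 29 + 0.23 × (39 − 29) = 31.3 → 31%

(330, 86, 31)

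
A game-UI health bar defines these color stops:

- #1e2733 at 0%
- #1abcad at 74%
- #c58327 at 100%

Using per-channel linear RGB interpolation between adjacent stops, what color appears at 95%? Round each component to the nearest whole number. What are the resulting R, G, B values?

95% lies between the 74% and 100% stops, so the local fraction is t = (95 − 74)/(100 − 74) = 21/26 ≈ 0.8077.
#1abcad → (26, 188, 173); #c58327 → (197, 131, 39).
R = 26 + 0.8077 × (197 − 26) = 164.117 → 164
G = 188 + 0.8077 × (131 − 188) = 141.961 → 142
B = 173 + 0.8077 × (39 − 173) = 64.768 → 65

(164, 142, 65)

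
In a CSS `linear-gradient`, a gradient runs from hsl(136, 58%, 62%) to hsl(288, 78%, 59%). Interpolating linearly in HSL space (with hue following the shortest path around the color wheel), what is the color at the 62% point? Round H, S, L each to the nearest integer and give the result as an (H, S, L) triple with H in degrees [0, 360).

(230, 70, 60)

Hue arc: Δh = 288 − 136 = 152° (|Δh| ≤ 180, already the shorter path).
H = 136 + 0.62 × (152) = 230.24 → 230°
S = 58 + 0.62 × (78 − 58) = 70.4 → 70%
L = 62 + 0.62 × (59 − 62) = 60.14 → 60%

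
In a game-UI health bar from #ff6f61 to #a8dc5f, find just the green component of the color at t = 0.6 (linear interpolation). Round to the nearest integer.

G₁ = 111 (from #ff6f61), G₂ = 220 (from #a8dc5f).
G = 111 + 0.6 × (220 − 111) = 176.4 → 176

176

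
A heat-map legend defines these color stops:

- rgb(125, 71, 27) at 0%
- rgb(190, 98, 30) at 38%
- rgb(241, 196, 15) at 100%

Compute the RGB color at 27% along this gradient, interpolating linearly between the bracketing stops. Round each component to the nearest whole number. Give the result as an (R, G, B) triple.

27% lies between the 0% and 38% stops, so the local fraction is t = (27 − 0)/(38 − 0) = 27/38 ≈ 0.7105.
R = 125 + 0.7105 × (190 − 125) = 171.183 → 171
G = 71 + 0.7105 × (98 − 71) = 90.184 → 90
B = 27 + 0.7105 × (30 − 27) = 29.131 → 29

(171, 90, 29)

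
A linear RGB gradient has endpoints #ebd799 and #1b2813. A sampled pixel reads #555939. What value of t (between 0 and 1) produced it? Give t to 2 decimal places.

0.72

Invert the lerp on the R channel (largest span, 208): t = (85 − 235) / (27 − 235) = -150/-208 = 0.72115.
Check on G: (89 − 215)/(40 − 215) = 0.72 ✓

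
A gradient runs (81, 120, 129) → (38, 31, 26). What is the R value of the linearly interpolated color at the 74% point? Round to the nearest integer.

49

R = 81 + 0.74 × (38 − 81) = 49.18 → 49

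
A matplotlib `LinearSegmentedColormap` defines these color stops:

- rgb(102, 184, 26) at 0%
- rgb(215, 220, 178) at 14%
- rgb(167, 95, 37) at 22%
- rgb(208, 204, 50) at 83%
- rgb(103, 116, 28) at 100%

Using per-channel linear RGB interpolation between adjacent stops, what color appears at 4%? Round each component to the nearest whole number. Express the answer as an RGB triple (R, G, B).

(134, 194, 69)

4% lies between the 0% and 14% stops, so the local fraction is t = (4 − 0)/(14 − 0) = 4/14 ≈ 0.2857.
R = 102 + 0.2857 × (215 − 102) = 134.284 → 134
G = 184 + 0.2857 × (220 − 184) = 194.285 → 194
B = 26 + 0.2857 × (178 − 26) = 69.426 → 69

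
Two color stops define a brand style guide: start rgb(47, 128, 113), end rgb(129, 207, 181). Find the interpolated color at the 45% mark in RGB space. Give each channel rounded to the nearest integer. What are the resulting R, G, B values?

(84, 164, 144)

45% corresponds to t = 0.45.
R = 47 + 0.45 × (129 − 47) = 47 + 0.45 × 82 = 83.9 → 84
G = 128 + 0.45 × (207 − 128) = 128 + 0.45 × 79 = 163.55 → 164
B = 113 + 0.45 × (181 − 113) = 113 + 0.45 × 68 = 143.6 → 144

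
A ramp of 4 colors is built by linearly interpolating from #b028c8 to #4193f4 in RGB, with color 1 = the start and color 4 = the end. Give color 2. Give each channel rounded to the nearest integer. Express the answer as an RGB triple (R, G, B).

With 4 swatches and endpoints inclusive, swatch 2 sits at t = (2 − 1)/(4 − 1) = 1/3 ≈ 0.3333.
#b028c8 → (176, 40, 200); #4193f4 → (65, 147, 244).
R = 176 + 0.3333 × (65 − 176) = 139.004 → 139
G = 40 + 0.3333 × (147 − 40) = 75.663 → 76
B = 200 + 0.3333 × (244 − 200) = 214.665 → 215

(139, 76, 215)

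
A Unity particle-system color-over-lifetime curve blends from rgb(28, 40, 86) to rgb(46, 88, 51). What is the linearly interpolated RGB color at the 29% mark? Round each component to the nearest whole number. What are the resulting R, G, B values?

(33, 54, 76)

29% corresponds to t = 0.29.
R = 28 + 0.29 × (46 − 28) = 28 + 0.29 × 18 = 33.22 → 33
G = 40 + 0.29 × (88 − 40) = 40 + 0.29 × 48 = 53.92 → 54
B = 86 + 0.29 × (51 − 86) = 86 + 0.29 × -35 = 75.85 → 76
So the blended color is (33, 54, 76), about #21364c.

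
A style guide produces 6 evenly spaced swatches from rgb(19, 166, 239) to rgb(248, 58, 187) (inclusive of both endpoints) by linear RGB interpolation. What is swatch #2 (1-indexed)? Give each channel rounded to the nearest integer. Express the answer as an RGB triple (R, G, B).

With 6 swatches and endpoints inclusive, swatch 2 sits at t = (2 − 1)/(6 − 1) = 1/5 ≈ 0.2.
R = 19 + 0.2 × (248 − 19) = 64.8 → 65
G = 166 + 0.2 × (58 − 166) = 144.4 → 144
B = 239 + 0.2 × (187 − 239) = 228.6 → 229

(65, 144, 229)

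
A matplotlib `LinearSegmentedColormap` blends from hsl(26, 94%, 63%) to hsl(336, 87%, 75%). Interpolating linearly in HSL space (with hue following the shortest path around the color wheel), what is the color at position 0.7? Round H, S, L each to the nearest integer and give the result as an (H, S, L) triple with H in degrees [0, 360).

Hue: 336 − 26 = 310°, but |310| > 180 so the shorter arc goes the other way: Δh = 310 − 360 = -50°.
H = 26 + 0.7 × (-50) = -9 → -9 → -9 mod 360 = 351°
S = 94 + 0.7 × (87 − 94) = 89.1 → 89%
L = 63 + 0.7 × (75 − 63) = 71.4 → 71%

(351, 89, 71)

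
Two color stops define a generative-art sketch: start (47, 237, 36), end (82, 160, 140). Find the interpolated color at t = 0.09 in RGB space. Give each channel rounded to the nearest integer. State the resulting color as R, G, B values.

R = 47 + 0.09 × (82 − 47) = 47 + 0.09 × 35 = 50.15 → 50
G = 237 + 0.09 × (160 − 237) = 237 + 0.09 × -77 = 230.07 → 230
B = 36 + 0.09 × (140 − 36) = 36 + 0.09 × 104 = 45.36 → 45
So the blended color is (50, 230, 45), about #32e62d.

(50, 230, 45)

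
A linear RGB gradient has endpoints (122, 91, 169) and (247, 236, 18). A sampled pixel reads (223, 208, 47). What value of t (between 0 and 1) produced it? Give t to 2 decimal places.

Invert the lerp on the B channel (largest span, 151): t = (47 − 169) / (18 − 169) = -122/-151 = 0.80795.
Check on R: (223 − 122)/(247 − 122) = 0.808 ✓

0.81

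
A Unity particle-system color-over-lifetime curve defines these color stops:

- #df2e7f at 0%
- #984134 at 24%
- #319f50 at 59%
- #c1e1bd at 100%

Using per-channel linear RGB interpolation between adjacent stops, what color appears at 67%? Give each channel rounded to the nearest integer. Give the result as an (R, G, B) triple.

67% lies between the 59% and 100% stops, so the local fraction is t = (67 − 59)/(100 − 59) = 8/41 ≈ 0.1951.
#319f50 → (49, 159, 80); #c1e1bd → (193, 225, 189).
R = 49 + 0.1951 × (193 − 49) = 77.094 → 77
G = 159 + 0.1951 × (225 − 159) = 171.877 → 172
B = 80 + 0.1951 × (189 − 80) = 101.266 → 101

(77, 172, 101)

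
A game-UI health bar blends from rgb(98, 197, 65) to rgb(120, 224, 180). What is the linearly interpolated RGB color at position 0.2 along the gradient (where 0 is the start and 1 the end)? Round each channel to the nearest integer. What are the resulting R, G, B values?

(102, 202, 88)

R = 98 + 0.2 × (120 − 98) = 98 + 0.2 × 22 = 102.4 → 102
G = 197 + 0.2 × (224 − 197) = 197 + 0.2 × 27 = 202.4 → 202
B = 65 + 0.2 × (180 − 65) = 65 + 0.2 × 115 = 88 → 88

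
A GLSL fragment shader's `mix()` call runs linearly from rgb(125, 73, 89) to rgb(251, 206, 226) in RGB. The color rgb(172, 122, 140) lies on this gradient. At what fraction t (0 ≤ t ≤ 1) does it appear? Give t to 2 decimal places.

Invert the lerp on the B channel (largest span, 137): t = (140 − 89) / (226 − 89) = 51/137 = 0.37226.
Check on R: (172 − 125)/(251 − 125) = 0.373 ✓

0.37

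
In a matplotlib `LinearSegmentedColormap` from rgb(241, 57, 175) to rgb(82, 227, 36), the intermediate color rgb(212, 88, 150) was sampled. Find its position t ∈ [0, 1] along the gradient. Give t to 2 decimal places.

Invert the lerp on the G channel (largest span, 170): t = (88 − 57) / (227 − 57) = 31/170 = 0.18235.
Check on R: (212 − 241)/(82 − 241) = 0.1824 ✓

0.18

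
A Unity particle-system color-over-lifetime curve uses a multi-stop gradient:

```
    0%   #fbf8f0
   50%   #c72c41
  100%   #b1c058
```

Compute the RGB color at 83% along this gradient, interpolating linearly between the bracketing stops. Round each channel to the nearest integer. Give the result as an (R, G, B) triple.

(184, 142, 80)

83% lies between the 50% and 100% stops, so the local fraction is t = (83 − 50)/(100 − 50) = 33/50 ≈ 0.66.
#c72c41 → (199, 44, 65); #b1c058 → (177, 192, 88).
R = 199 + 0.66 × (177 − 199) = 184.48 → 184
G = 44 + 0.66 × (192 − 44) = 141.68 → 142
B = 65 + 0.66 × (88 − 65) = 80.18 → 80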